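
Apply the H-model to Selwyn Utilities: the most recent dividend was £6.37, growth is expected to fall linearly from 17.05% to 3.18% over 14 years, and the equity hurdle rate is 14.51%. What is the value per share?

£112.60

H-model: P₀ = D₀[(1+g_L) + H(g_S−g_L)]/(r−g_L), with H = 14/2 = 7.
P₀ = 6.37 × [(1+0.0318) + 7×(0.1705−0.0318)] / (0.1451−0.0318)
   = 6.37 × 2.0027 / 0.1133 = 112.5966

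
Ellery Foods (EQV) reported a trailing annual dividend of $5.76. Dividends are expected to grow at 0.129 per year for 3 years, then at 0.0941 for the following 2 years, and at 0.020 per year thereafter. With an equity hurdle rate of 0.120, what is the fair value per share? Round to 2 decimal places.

Three-stage DDM. Project D₁…D_5; terminal Gordon value at t=5 with g = 0.02; discount at r = 0.12.
D_1 = 6.5030
D_2 = 7.3419
D_3 = 8.2890
D_4 = 9.0690
D_5 = 9.9224
TV_5 = 10.1209/(0.12−0.02) = 101.2089
P₀ = Σ Dₜ/(1+r)ᵗ + TV_5/(1+r)^5 = 86.3816

$86.38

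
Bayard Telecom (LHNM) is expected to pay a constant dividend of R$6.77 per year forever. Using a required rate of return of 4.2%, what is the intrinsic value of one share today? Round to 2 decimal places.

Zero-growth DDM (perpetuity): P₀ = D/r = 6.77 / 0.042 = 161.1905

R$161.19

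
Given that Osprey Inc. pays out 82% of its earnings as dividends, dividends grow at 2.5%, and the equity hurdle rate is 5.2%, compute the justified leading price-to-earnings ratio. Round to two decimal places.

Justified leading P/E = b/(r−g) = 0.82/(0.052−0.025) = 30.3704

30.37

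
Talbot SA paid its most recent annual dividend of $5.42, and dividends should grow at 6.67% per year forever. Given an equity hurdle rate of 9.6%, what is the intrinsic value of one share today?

Gordon growth model: P₀ = D₁/(r − g). D₁ = 5.42 × (1 + 0.0667) = 5.7815.
P₀ = 5.7815 / (0.096 − 0.0667) = 5.7815 / 0.0293 = 197.3213

$197.32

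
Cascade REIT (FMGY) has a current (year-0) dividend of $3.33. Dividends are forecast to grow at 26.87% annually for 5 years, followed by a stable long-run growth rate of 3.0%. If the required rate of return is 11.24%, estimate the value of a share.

Two-stage DDM. Project D₁…D_5 at 0.2687, terminal growth 0.03, discount at r = 0.1124.
D_1 = 4.2248
D_2 = 5.3600
D_3 = 6.8002
D_4 = 8.6274
D_5 = 10.9456
Terminal value at t=5: TV = D_6/(r−g) = 11.2740/(0.1124−0.03) = 136.8198
P₀ = 4.2248/(1+0.1124)^1 + 5.3600/(1+0.1124)^2 + 6.8002/(1+0.1124)^3 + 8.6274/(1+0.1124)^4 + 10.9456/(1+0.1124)^5 + 136.8198/(1+0.1124)^5 = 105.4534

$105.45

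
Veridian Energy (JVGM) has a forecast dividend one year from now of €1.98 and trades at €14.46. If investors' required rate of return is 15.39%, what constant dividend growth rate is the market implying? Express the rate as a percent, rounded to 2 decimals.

From P₀ = D₁/(r − g), the implied growth is g = r − D₁/P₀.
g = 0.1539 − 1.98/14.46 = 0.1539 − 0.13693 = 0.01697

1.70%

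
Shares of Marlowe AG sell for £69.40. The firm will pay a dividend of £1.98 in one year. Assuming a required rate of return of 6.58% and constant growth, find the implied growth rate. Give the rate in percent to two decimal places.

3.73%

From P₀ = D₁/(r − g), the implied growth is g = r − D₁/P₀.
g = 0.0658 − 1.98/69.40 = 0.0658 − 0.02853 = 0.03727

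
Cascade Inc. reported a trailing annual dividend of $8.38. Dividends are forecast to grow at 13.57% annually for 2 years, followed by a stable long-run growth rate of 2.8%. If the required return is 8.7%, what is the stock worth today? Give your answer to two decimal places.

$177.29

Two-stage DDM. Project D₁…D_2 at 0.1357, terminal growth 0.028, discount at r = 0.087.
D_1 = 9.5172
D_2 = 10.8086
Terminal value at t=2: TV = D_3/(r−g) = 11.1113/(0.087−0.028) = 188.3269
P₀ = 9.5172/(1+0.087)^1 + 10.8086/(1+0.087)^2 + 188.3269/(1+0.087)^2 = 177.2903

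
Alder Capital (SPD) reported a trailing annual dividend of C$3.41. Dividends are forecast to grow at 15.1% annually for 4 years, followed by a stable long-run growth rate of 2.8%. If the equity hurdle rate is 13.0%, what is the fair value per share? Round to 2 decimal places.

Two-stage DDM. Project D₁…D_4 at 0.151, terminal growth 0.028, discount at r = 0.13.
D_1 = 3.9249
D_2 = 4.5176
D_3 = 5.1997
D_4 = 5.9849
Terminal value at t=4: TV = D_5/(r−g) = 6.1525/(0.13−0.028) = 60.3182
P₀ = 3.9249/(1+0.13)^1 + 4.5176/(1+0.13)^2 + 5.1997/(1+0.13)^3 + 5.9849/(1+0.13)^4 + 60.3182/(1+0.13)^4 = 51.2799

C$51.28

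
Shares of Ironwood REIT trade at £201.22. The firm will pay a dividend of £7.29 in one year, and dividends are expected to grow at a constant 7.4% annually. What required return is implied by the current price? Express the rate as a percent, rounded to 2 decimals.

11.02%

Rearranging the constant-growth DDM: r = D₁/P₀ + g.
r = 7.2900 / 201.22 + 0.074 = 0.03623 + 0.074 = 0.11023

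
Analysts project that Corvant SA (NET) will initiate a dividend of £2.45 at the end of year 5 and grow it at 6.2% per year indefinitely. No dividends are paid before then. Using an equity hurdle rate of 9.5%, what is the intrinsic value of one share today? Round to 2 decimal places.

£51.64

Deferred-dividend DDM. At t=4 the remaining stream is a growing perpetuity with first payment D_5 = 2.45.
V_4 = D_5/(r−g) = 2.45/(0.095−0.062) = 74.2424
P₀ = V_4/(1+r)^4 = 74.2424/(1+0.095)^4 = 51.6411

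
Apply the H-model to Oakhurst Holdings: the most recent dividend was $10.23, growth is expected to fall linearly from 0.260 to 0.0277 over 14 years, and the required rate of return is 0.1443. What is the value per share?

H-model: P₀ = D₀[(1+g_L) + H(g_S−g_L)]/(r−g_L), with H = 14/2 = 7.
P₀ = 10.23 × [(1+0.0277) + 7×(0.26−0.0277)] / (0.1443−0.0277)
   = 10.23 × 2.6538 / 0.1166 = 232.8334

$232.83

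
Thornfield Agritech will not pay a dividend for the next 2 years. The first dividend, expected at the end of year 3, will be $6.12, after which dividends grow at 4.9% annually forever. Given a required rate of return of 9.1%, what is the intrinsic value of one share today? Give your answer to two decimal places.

Deferred-dividend DDM. At t=2 the remaining stream is a growing perpetuity with first payment D_3 = 6.12.
V_2 = D_3/(r−g) = 6.12/(0.091−0.049) = 145.7143
P₀ = V_2/(1+r)^2 = 145.7143/(1+0.091)^2 = 122.4201

$122.42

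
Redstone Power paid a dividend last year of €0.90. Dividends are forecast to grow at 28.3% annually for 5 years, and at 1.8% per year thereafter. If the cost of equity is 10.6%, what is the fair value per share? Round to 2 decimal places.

Two-stage DDM. Project D₁…D_5 at 0.283, terminal growth 0.018, discount at r = 0.106.
D_1 = 1.1547
D_2 = 1.4815
D_3 = 1.9007
D_4 = 2.4386
D_5 = 3.1288
Terminal value at t=5: TV = D_6/(r−g) = 3.1851/(0.106−0.018) = 36.1944
P₀ = 1.1547/(1+0.106)^1 + 1.4815/(1+0.106)^2 + 1.9007/(1+0.106)^3 + 2.4386/(1+0.106)^4 + 3.1288/(1+0.106)^5 + 36.1944/(1+0.106)^5 = 29.0513

€29.05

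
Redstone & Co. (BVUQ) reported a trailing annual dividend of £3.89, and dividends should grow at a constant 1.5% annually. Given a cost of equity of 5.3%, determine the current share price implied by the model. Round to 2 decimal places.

Gordon growth model: P₀ = D₁/(r − g). D₁ = 3.89 × (1 + 0.015) = 3.9483.
P₀ = 3.9483 / (0.053 − 0.015) = 3.9483 / 0.038 = 103.9039

£103.90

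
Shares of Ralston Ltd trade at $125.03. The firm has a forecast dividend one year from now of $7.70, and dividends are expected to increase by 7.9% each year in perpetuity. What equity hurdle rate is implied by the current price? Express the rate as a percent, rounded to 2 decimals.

14.06%

Rearranging the constant-growth DDM: r = D₁/P₀ + g.
r = 7.7000 / 125.03 + 0.079 = 0.06159 + 0.079 = 0.14059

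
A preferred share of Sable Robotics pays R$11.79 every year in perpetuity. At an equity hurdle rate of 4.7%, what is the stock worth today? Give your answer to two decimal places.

Zero-growth DDM (perpetuity): P₀ = D/r = 11.79 / 0.047 = 250.8511

R$250.85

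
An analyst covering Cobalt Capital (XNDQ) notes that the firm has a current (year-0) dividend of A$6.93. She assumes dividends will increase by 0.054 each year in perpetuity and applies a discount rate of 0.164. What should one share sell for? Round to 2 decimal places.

A$66.40

Gordon growth model: P₀ = D₁/(r − g). D₁ = 6.93 × (1 + 0.054) = 7.3042.
P₀ = 7.3042 / (0.164 − 0.054) = 7.3042 / 0.11 = 66.4020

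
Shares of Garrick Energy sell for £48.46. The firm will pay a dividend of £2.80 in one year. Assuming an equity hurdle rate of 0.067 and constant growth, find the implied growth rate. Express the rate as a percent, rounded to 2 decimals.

From P₀ = D₁/(r − g), the implied growth is g = r − D₁/P₀.
g = 0.067 − 2.80/48.46 = 0.067 − 0.05778 = 0.00922

0.92%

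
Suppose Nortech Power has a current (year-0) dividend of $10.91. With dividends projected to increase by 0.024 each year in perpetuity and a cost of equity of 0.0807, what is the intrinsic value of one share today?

$197.03

Gordon growth model: P₀ = D₁/(r − g). D₁ = 10.91 × (1 + 0.024) = 11.1718.
P₀ = 11.1718 / (0.0807 − 0.024) = 11.1718 / 0.0567 = 197.0342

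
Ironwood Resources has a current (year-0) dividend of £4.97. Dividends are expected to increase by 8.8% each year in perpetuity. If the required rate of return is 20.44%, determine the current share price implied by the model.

Gordon growth model: P₀ = D₁/(r − g). D₁ = 4.97 × (1 + 0.088) = 5.4074.
P₀ = 5.4074 / (0.2044 − 0.088) = 5.4074 / 0.1164 = 46.4550

£46.45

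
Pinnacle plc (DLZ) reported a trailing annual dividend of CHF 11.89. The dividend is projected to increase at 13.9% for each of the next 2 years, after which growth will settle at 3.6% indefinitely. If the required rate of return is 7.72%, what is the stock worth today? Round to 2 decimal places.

CHF 360.14

Two-stage DDM. Project D₁…D_2 at 0.139, terminal growth 0.036, discount at r = 0.0772.
D_1 = 13.5427
D_2 = 15.4251
Terminal value at t=2: TV = D_3/(r−g) = 15.9805/(0.0772−0.036) = 387.8750
P₀ = 13.5427/(1+0.0772)^1 + 15.4251/(1+0.0772)^2 + 387.8750/(1+0.0772)^2 = 360.1369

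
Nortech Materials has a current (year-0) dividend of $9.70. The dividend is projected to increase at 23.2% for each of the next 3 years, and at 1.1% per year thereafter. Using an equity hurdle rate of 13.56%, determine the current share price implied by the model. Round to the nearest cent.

Two-stage DDM. Project D₁…D_3 at 0.232, terminal growth 0.011, discount at r = 0.1356.
D_1 = 11.9504
D_2 = 14.7229
D_3 = 18.1386
Terminal value at t=3: TV = D_4/(r−g) = 18.3381/(0.1356−0.011) = 147.1760
P₀ = 11.9504/(1+0.1356)^1 + 14.7229/(1+0.1356)^2 + 18.1386/(1+0.1356)^3 + 147.1760/(1+0.1356)^3 = 134.8249

$134.82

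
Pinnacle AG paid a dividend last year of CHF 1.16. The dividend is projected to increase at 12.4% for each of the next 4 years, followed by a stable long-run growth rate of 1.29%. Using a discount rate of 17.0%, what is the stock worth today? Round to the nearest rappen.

Two-stage DDM. Project D₁…D_4 at 0.124, terminal growth 0.0129, discount at r = 0.17.
D_1 = 1.3038
D_2 = 1.4655
D_3 = 1.6472
D_4 = 1.8515
Terminal value at t=4: TV = D_5/(r−g) = 1.8754/(0.17−0.0129) = 11.9375
P₀ = 1.3038/(1+0.17)^1 + 1.4655/(1+0.17)^2 + 1.6472/(1+0.17)^3 + 1.8515/(1+0.17)^4 + 11.9375/(1+0.17)^4 = 10.5720

CHF 10.57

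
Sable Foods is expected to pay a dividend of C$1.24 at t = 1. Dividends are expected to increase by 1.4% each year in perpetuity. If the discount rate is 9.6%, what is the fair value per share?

Gordon growth model: P₀ = D₁/(r − g), with D₁ = 1.24 given directly.
P₀ = 1.2400 / (0.096 − 0.014) = 1.2400 / 0.082 = 15.1220

C$15.12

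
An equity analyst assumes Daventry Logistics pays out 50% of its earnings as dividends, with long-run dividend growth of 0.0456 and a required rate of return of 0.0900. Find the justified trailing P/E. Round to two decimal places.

11.77

Justified trailing P/E = b(1+g)/(r−g) = 0.50×(1+0.0456)/(0.09−0.0456) = 11.7748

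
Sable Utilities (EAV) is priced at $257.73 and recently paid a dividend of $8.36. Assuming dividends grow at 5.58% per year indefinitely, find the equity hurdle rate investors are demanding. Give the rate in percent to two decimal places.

9.00%

Rearranging the constant-growth DDM: r = D₁/P₀ + g.
D₁ = 8.36 × (1 + 0.0558) = 8.8265.
r = 8.8265 / 257.73 + 0.0558 = 0.03425 + 0.0558 = 0.09005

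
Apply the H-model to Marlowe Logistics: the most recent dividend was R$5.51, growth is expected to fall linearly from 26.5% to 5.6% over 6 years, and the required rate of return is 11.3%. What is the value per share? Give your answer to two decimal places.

R$162.69

H-model: P₀ = D₀[(1+g_L) + H(g_S−g_L)]/(r−g_L), with H = 6/2 = 3.
P₀ = 5.51 × [(1+0.056) + 3×(0.265−0.056)] / (0.113−0.056)
   = 5.51 × 1.6830 / 0.057 = 162.6900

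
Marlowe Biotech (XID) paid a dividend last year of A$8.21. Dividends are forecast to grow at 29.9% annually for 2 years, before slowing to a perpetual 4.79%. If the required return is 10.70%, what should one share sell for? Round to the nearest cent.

Two-stage DDM. Project D₁…D_2 at 0.299, terminal growth 0.0479, discount at r = 0.107.
D_1 = 10.6648
D_2 = 13.8536
Terminal value at t=2: TV = D_3/(r−g) = 14.5171/(0.107−0.0479) = 245.6370
P₀ = 10.6648/(1+0.107)^1 + 13.8536/(1+0.107)^2 + 245.6370/(1+0.107)^2 = 221.3854

A$221.39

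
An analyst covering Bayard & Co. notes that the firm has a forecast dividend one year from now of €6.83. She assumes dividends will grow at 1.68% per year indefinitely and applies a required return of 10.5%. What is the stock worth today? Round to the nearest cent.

€77.44

Gordon growth model: P₀ = D₁/(r − g), with D₁ = 6.83 given directly.
P₀ = 6.8300 / (0.105 − 0.0168) = 6.8300 / 0.0882 = 77.4376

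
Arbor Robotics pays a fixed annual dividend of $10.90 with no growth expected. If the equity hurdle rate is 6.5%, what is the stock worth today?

Zero-growth DDM (perpetuity): P₀ = D/r = 10.90 / 0.065 = 167.6923

$167.69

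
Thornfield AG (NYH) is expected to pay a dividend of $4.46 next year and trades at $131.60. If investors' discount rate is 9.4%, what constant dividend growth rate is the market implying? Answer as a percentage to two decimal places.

From P₀ = D₁/(r − g), the implied growth is g = r − D₁/P₀.
g = 0.094 − 4.46/131.60 = 0.094 − 0.03389 = 0.06011

6.01%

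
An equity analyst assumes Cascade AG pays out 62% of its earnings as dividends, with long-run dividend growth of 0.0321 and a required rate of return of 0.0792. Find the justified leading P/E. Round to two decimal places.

13.16

Justified leading P/E = b/(r−g) = 0.62/(0.0792−0.0321) = 13.1635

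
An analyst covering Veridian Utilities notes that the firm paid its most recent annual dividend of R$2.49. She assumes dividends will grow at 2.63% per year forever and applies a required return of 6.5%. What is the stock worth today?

R$66.03

Gordon growth model: P₀ = D₁/(r − g). D₁ = 2.49 × (1 + 0.0263) = 2.5555.
P₀ = 2.5555 / (0.065 − 0.0263) = 2.5555 / 0.0387 = 66.0333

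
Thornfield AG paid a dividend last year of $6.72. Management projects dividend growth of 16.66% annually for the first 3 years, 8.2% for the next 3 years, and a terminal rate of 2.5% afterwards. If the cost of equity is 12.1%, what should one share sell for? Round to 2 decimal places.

Three-stage DDM. Project D₁…D_6; terminal Gordon value at t=6 with g = 0.025; discount at r = 0.121.
D_1 = 7.8396
D_2 = 9.1456
D_3 = 10.6693
D_4 = 11.5442
D_5 = 12.4908
D_6 = 13.5150
TV_6 = 13.8529/(0.121−0.025) = 144.3011
P₀ = Σ Dₜ/(1+r)ᵗ + TV_6/(1+r)^6 = 115.7391

$115.74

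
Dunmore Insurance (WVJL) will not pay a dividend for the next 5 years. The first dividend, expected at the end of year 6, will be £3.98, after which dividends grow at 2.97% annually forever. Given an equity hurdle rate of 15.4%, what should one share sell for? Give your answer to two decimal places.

£15.65

Deferred-dividend DDM. At t=5 the remaining stream is a growing perpetuity with first payment D_6 = 3.98.
V_5 = D_6/(r−g) = 3.98/(0.154−0.0297) = 32.0193
P₀ = V_5/(1+r)^5 = 32.0193/(1+0.154)^5 = 15.6453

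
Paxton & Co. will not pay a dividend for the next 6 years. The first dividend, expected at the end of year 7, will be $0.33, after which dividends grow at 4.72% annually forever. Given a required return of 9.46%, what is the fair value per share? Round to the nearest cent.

$4.05

Deferred-dividend DDM. At t=6 the remaining stream is a growing perpetuity with first payment D_7 = 0.33.
V_6 = D_7/(r−g) = 0.33/(0.0946−0.0472) = 6.9620
P₀ = V_6/(1+r)^6 = 6.9620/(1+0.0946)^6 = 4.0476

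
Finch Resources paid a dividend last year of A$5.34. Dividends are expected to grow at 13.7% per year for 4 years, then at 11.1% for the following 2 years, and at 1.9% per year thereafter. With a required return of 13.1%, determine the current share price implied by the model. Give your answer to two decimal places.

A$80.15

Three-stage DDM. Project D₁…D_6; terminal Gordon value at t=6 with g = 0.019; discount at r = 0.131.
D_1 = 6.0716
D_2 = 6.9034
D_3 = 7.8492
D_4 = 8.9245
D_5 = 9.9151
D_6 = 11.0157
TV_6 = 11.2250/(0.131−0.019) = 100.2230
P₀ = Σ Dₜ/(1+r)ᵗ + TV_6/(1+r)^6 = 80.1497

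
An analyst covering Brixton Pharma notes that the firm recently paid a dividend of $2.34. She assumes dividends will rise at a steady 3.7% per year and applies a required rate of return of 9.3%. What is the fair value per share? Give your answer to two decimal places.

$43.33

Gordon growth model: P₀ = D₁/(r − g). D₁ = 2.34 × (1 + 0.037) = 2.4266.
P₀ = 2.4266 / (0.093 − 0.037) = 2.4266 / 0.056 = 43.3318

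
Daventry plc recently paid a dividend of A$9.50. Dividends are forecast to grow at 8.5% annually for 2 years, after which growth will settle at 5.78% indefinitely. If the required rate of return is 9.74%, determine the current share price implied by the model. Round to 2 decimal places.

Two-stage DDM. Project D₁…D_2 at 0.085, terminal growth 0.0578, discount at r = 0.0974.
D_1 = 10.3075
D_2 = 11.1836
Terminal value at t=2: TV = D_3/(r−g) = 11.8301/(0.0974−0.0578) = 298.7387
P₀ = 10.3075/(1+0.0974)^1 + 11.1836/(1+0.0974)^2 + 298.7387/(1+0.0974)^2 = 266.7419

A$266.74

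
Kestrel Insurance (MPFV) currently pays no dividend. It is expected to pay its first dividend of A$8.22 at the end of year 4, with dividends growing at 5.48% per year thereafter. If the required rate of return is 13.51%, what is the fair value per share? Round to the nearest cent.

Deferred-dividend DDM. At t=3 the remaining stream is a growing perpetuity with first payment D_4 = 8.22.
V_3 = D_4/(r−g) = 8.22/(0.1351−0.0548) = 102.3661
P₀ = V_3/(1+r)^3 = 102.3661/(1+0.1351)^3 = 69.9929

A$69.99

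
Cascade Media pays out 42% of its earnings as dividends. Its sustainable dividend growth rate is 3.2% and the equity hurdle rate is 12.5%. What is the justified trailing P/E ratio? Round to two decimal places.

Justified trailing P/E = b(1+g)/(r−g) = 0.42×(1+0.032)/(0.125−0.032) = 4.6606

4.66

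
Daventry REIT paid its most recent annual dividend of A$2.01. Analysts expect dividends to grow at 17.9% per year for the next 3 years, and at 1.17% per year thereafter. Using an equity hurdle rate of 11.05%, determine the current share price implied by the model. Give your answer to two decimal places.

Two-stage DDM. Project D₁…D_3 at 0.179, terminal growth 0.0117, discount at r = 0.1105.
D_1 = 2.3698
D_2 = 2.7940
D_3 = 3.2941
Terminal value at t=3: TV = D_4/(r−g) = 3.3326/(0.1105−0.0117) = 33.7312
P₀ = 2.3698/(1+0.1105)^1 + 2.7940/(1+0.1105)^2 + 3.2941/(1+0.1105)^3 + 33.7312/(1+0.1105)^3 = 31.4357

A$31.44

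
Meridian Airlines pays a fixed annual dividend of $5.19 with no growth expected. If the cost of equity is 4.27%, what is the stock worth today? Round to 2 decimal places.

Zero-growth DDM (perpetuity): P₀ = D/r = 5.19 / 0.0427 = 121.5457

$121.55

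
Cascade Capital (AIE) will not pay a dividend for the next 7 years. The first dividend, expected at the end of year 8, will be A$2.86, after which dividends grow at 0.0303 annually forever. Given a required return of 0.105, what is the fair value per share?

A$19.03

Deferred-dividend DDM. At t=7 the remaining stream is a growing perpetuity with first payment D_8 = 2.86.
V_7 = D_8/(r−g) = 2.86/(0.105−0.0303) = 38.2865
P₀ = V_7/(1+r)^7 = 38.2865/(1+0.105)^7 = 19.0331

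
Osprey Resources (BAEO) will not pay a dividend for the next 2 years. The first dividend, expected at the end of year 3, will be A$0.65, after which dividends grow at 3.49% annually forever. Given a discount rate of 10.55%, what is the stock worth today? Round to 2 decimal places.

A$7.53

Deferred-dividend DDM. At t=2 the remaining stream is a growing perpetuity with first payment D_3 = 0.65.
V_2 = D_3/(r−g) = 0.65/(0.1055−0.0349) = 9.2068
P₀ = V_2/(1+r)^2 = 9.2068/(1+0.1055)^2 = 7.5334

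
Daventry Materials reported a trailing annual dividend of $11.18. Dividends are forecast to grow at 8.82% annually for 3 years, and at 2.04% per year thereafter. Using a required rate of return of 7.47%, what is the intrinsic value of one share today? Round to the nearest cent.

$252.50

Two-stage DDM. Project D₁…D_3 at 0.0882, terminal growth 0.0204, discount at r = 0.0747.
D_1 = 12.1661
D_2 = 13.2391
D_3 = 14.4068
Terminal value at t=3: TV = D_4/(r−g) = 14.7007/(0.0747−0.0204) = 270.7314
P₀ = 12.1661/(1+0.0747)^1 + 13.2391/(1+0.0747)^2 + 14.4068/(1+0.0747)^3 + 270.7314/(1+0.0747)^3 = 252.5003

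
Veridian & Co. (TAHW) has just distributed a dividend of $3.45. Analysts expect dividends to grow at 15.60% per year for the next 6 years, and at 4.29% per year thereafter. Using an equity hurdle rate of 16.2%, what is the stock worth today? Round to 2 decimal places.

$49.62

Two-stage DDM. Project D₁…D_6 at 0.156, terminal growth 0.0429, discount at r = 0.162.
D_1 = 3.9882
D_2 = 4.6104
D_3 = 5.3296
D_4 = 6.1610
D_5 = 7.1221
D_6 = 8.2332
Terminal value at t=6: TV = D_7/(r−g) = 8.5864/(0.162−0.0429) = 72.0936
P₀ = 3.9882/(1+0.162)^1 + 4.6104/(1+0.162)^2 + 5.3296/(1+0.162)^3 + 6.1610/(1+0.162)^4 + 7.1221/(1+0.162)^5 + 8.2332/(1+0.162)^6 + 72.0936/(1+0.162)^6 = 49.6151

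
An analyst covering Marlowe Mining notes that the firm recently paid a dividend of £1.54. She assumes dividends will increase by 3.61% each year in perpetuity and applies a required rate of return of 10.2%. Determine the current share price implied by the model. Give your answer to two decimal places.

£24.21

Gordon growth model: P₀ = D₁/(r − g). D₁ = 1.54 × (1 + 0.0361) = 1.5956.
P₀ = 1.5956 / (0.102 − 0.0361) = 1.5956 / 0.0659 = 24.2124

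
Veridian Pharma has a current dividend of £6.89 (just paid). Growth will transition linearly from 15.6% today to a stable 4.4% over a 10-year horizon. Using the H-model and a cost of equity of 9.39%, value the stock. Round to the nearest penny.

H-model: P₀ = D₀[(1+g_L) + H(g_S−g_L)]/(r−g_L), with H = 10/2 = 5.
P₀ = 6.89 × [(1+0.044) + 5×(0.156−0.044)] / (0.0939−0.044)
   = 6.89 × 1.6040 / 0.0499 = 221.4741

£221.47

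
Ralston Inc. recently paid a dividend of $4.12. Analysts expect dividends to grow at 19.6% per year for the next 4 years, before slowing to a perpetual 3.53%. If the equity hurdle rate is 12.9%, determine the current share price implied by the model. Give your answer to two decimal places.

Two-stage DDM. Project D₁…D_4 at 0.196, terminal growth 0.0353, discount at r = 0.129.
D_1 = 4.9275
D_2 = 5.8933
D_3 = 7.0484
D_4 = 8.4299
Terminal value at t=4: TV = D_5/(r−g) = 8.7275/(0.129−0.0353) = 93.1426
P₀ = 4.9275/(1+0.129)^1 + 5.8933/(1+0.129)^2 + 7.0484/(1+0.129)^3 + 8.4299/(1+0.129)^4 + 93.1426/(1+0.129)^4 = 76.4032

$76.40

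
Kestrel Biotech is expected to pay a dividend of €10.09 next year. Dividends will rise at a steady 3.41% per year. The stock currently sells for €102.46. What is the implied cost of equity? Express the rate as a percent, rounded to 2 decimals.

13.26%

Rearranging the constant-growth DDM: r = D₁/P₀ + g.
r = 10.0900 / 102.46 + 0.0341 = 0.09848 + 0.0341 = 0.13258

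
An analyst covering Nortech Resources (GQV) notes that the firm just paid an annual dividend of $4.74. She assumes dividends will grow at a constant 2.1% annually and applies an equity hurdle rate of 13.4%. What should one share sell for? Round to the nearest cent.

$42.83

Gordon growth model: P₀ = D₁/(r − g). D₁ = 4.74 × (1 + 0.021) = 4.8395.
P₀ = 4.8395 / (0.134 − 0.021) = 4.8395 / 0.113 = 42.8278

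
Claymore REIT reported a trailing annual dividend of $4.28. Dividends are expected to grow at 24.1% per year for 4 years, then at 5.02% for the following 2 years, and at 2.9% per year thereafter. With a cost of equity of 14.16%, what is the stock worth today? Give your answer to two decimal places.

$77.97

Three-stage DDM. Project D₁…D_6; terminal Gordon value at t=6 with g = 0.029; discount at r = 0.1416.
D_1 = 5.3115
D_2 = 6.5915
D_3 = 8.1801
D_4 = 10.1515
D_5 = 10.6611
D_6 = 11.1963
TV_6 = 11.5210/(0.1416−0.029) = 102.3180
P₀ = Σ Dₜ/(1+r)ᵗ + TV_6/(1+r)^6 = 77.9661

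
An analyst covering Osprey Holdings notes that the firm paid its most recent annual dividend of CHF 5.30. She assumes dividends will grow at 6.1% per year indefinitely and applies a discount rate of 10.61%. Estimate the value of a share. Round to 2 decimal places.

Gordon growth model: P₀ = D₁/(r − g). D₁ = 5.30 × (1 + 0.061) = 5.6233.
P₀ = 5.6233 / (0.1061 − 0.061) = 5.6233 / 0.0451 = 124.6851

CHF 124.69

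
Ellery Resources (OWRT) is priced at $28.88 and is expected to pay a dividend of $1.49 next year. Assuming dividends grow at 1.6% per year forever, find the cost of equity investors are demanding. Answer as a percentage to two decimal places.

6.76%

Rearranging the constant-growth DDM: r = D₁/P₀ + g.
r = 1.4900 / 28.88 + 0.016 = 0.05159 + 0.016 = 0.06759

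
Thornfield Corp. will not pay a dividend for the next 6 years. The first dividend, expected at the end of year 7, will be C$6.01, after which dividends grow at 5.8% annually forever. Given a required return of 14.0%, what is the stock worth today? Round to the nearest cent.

Deferred-dividend DDM. At t=6 the remaining stream is a growing perpetuity with first payment D_7 = 6.01.
V_6 = D_7/(r−g) = 6.01/(0.14−0.058) = 73.2927
P₀ = V_6/(1+r)^6 = 73.2927/(1+0.14)^6 = 33.3912

C$33.39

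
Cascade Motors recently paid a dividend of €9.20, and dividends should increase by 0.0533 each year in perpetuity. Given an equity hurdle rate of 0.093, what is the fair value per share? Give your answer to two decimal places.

Gordon growth model: P₀ = D₁/(r − g). D₁ = 9.20 × (1 + 0.0533) = 9.6904.
P₀ = 9.6904 / (0.093 − 0.0533) = 9.6904 / 0.0397 = 244.0897

€244.09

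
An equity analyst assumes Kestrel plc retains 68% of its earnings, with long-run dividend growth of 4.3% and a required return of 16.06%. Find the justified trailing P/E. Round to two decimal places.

Payout ratio b = 1 − 0.68 = 0.32.
Justified trailing P/E = b(1+g)/(r−g) = 0.32×(1+0.043)/(0.1606−0.043) = 2.8381

2.84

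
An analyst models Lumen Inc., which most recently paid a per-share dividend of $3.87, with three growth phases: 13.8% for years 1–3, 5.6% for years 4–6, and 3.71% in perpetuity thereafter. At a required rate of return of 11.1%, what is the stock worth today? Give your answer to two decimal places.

$73.59

Three-stage DDM. Project D₁…D_6; terminal Gordon value at t=6 with g = 0.0371; discount at r = 0.111.
D_1 = 4.4041
D_2 = 5.0118
D_3 = 5.7035
D_4 = 6.0228
D_5 = 6.3601
D_6 = 6.7163
TV_6 = 6.9655/(0.111−0.0371) = 94.2553
P₀ = Σ Dₜ/(1+r)ᵗ + TV_6/(1+r)^6 = 73.5868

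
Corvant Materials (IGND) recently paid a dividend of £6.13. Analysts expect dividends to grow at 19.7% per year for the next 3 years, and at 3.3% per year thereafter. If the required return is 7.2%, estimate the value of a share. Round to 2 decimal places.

£249.07

Two-stage DDM. Project D₁…D_3 at 0.197, terminal growth 0.033, discount at r = 0.072.
D_1 = 7.3376
D_2 = 8.7831
D_3 = 10.5134
Terminal value at t=3: TV = D_4/(r−g) = 10.8603/(0.072−0.033) = 278.4701
P₀ = 7.3376/(1+0.072)^1 + 8.7831/(1+0.072)^2 + 10.5134/(1+0.072)^3 + 278.4701/(1+0.072)^3 = 249.0665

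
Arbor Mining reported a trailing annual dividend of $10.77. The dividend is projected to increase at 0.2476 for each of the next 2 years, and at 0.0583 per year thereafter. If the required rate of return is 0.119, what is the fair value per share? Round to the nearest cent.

Two-stage DDM. Project D₁…D_2 at 0.2476, terminal growth 0.0583, discount at r = 0.119.
D_1 = 13.4367
D_2 = 16.7636
Terminal value at t=2: TV = D_3/(r−g) = 17.7409/(0.119−0.0583) = 292.2715
P₀ = 13.4367/(1+0.119)^1 + 16.7636/(1+0.119)^2 + 292.2715/(1+0.119)^2 = 258.8092

$258.81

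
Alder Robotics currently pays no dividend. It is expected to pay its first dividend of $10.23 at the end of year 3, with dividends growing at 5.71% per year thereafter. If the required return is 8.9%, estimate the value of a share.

Deferred-dividend DDM. At t=2 the remaining stream is a growing perpetuity with first payment D_3 = 10.23.
V_2 = D_3/(r−g) = 10.23/(0.089−0.0571) = 320.6897
P₀ = V_2/(1+r)^2 = 320.6897/(1+0.089)^2 = 270.4140

$270.41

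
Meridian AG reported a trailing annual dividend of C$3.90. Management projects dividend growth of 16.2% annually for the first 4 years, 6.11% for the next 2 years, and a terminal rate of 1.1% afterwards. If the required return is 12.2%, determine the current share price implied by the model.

C$61.85

Three-stage DDM. Project D₁…D_6; terminal Gordon value at t=6 with g = 0.011; discount at r = 0.122.
D_1 = 4.5318
D_2 = 5.2660
D_3 = 6.1190
D_4 = 7.1103
D_5 = 7.5448
D_6 = 8.0057
TV_6 = 8.0938/(0.122−0.011) = 72.9172
P₀ = Σ Dₜ/(1+r)ᵗ + TV_6/(1+r)^6 = 61.8455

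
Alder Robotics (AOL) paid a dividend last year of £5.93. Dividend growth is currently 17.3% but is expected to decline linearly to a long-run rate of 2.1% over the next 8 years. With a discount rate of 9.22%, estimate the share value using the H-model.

H-model: P₀ = D₀[(1+g_L) + H(g_S−g_L)]/(r−g_L), with H = 8/2 = 4.
P₀ = 5.93 × [(1+0.021) + 4×(0.173−0.021)] / (0.0922−0.021)
   = 5.93 × 1.6290 / 0.0712 = 135.6737

£135.67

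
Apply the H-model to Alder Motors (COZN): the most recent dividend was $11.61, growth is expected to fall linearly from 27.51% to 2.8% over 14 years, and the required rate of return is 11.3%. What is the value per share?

H-model: P₀ = D₀[(1+g_L) + H(g_S−g_L)]/(r−g_L), with H = 14/2 = 7.
P₀ = 11.61 × [(1+0.028) + 7×(0.2751−0.028)] / (0.113−0.028)
   = 11.61 × 2.7577 / 0.085 = 376.6694

$376.67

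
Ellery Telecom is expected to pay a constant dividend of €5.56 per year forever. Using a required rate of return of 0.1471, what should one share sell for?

€37.80

Zero-growth DDM (perpetuity): P₀ = D/r = 5.56 / 0.1471 = 37.7974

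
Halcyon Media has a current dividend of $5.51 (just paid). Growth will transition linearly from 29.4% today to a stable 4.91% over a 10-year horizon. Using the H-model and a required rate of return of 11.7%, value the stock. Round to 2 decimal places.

$184.50

H-model: P₀ = D₀[(1+g_L) + H(g_S−g_L)]/(r−g_L), with H = 10/2 = 5.
P₀ = 5.51 × [(1+0.0491) + 5×(0.294−0.0491)] / (0.117−0.0491)
   = 5.51 × 2.2736 / 0.0679 = 184.4998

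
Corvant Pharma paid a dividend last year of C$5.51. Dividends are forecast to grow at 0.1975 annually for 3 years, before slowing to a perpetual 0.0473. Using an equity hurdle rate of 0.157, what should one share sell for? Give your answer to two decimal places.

C$76.04

Two-stage DDM. Project D₁…D_3 at 0.1975, terminal growth 0.0473, discount at r = 0.157.
D_1 = 6.5982
D_2 = 7.9014
D_3 = 9.4619
Terminal value at t=3: TV = D_4/(r−g) = 9.9094/(0.157−0.0473) = 90.3322
P₀ = 6.5982/(1+0.157)^1 + 7.9014/(1+0.157)^2 + 9.4619/(1+0.157)^3 + 90.3322/(1+0.157)^3 = 76.0378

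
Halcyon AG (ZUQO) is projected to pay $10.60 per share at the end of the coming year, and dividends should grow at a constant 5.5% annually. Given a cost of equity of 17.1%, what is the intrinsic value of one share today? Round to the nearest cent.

Gordon growth model: P₀ = D₁/(r − g), with D₁ = 10.60 given directly.
P₀ = 10.6000 / (0.171 − 0.055) = 10.6000 / 0.116 = 91.3793

$91.38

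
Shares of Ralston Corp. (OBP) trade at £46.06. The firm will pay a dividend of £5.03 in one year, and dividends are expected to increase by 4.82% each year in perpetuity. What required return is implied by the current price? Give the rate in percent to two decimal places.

15.74%

Rearranging the constant-growth DDM: r = D₁/P₀ + g.
r = 5.0300 / 46.06 + 0.0482 = 0.10921 + 0.0482 = 0.15741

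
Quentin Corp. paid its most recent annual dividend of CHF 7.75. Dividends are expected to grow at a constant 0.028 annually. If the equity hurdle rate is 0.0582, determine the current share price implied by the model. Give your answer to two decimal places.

CHF 263.81

Gordon growth model: P₀ = D₁/(r − g). D₁ = 7.75 × (1 + 0.028) = 7.9670.
P₀ = 7.9670 / (0.0582 − 0.028) = 7.9670 / 0.0302 = 263.8079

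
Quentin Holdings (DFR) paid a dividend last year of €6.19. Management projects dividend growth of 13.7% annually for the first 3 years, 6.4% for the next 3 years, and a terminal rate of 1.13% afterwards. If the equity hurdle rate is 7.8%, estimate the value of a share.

€147.79

Three-stage DDM. Project D₁…D_6; terminal Gordon value at t=6 with g = 0.0113; discount at r = 0.078.
D_1 = 7.0380
D_2 = 8.0022
D_3 = 9.0985
D_4 = 9.6809
D_5 = 10.3004
D_6 = 10.9597
TV_6 = 11.0835/(0.078−0.0113) = 166.1694
P₀ = Σ Dₜ/(1+r)ᵗ + TV_6/(1+r)^6 = 147.7918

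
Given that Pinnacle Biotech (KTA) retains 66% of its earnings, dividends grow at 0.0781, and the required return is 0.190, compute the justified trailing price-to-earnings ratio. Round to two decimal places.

3.28

Payout ratio b = 1 − 0.66 = 0.34.
Justified trailing P/E = b(1+g)/(r−g) = 0.34×(1+0.0781)/(0.19−0.0781) = 3.2757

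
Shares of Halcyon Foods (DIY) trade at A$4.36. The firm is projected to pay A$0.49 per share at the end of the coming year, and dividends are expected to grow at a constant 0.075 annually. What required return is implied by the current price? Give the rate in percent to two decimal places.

18.74%

Rearranging the constant-growth DDM: r = D₁/P₀ + g.
r = 0.4900 / 4.36 + 0.075 = 0.11239 + 0.075 = 0.18739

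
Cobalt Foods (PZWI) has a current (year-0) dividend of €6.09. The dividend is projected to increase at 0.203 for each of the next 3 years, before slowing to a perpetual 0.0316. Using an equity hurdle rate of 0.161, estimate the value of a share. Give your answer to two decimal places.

€73.64

Two-stage DDM. Project D₁…D_3 at 0.203, terminal growth 0.0316, discount at r = 0.161.
D_1 = 7.3263
D_2 = 8.8135
D_3 = 10.6026
Terminal value at t=3: TV = D_4/(r−g) = 10.9377/(0.161−0.0316) = 84.5262
P₀ = 7.3263/(1+0.161)^1 + 8.8135/(1+0.161)^2 + 10.6026/(1+0.161)^3 + 84.5262/(1+0.161)^3 = 73.6366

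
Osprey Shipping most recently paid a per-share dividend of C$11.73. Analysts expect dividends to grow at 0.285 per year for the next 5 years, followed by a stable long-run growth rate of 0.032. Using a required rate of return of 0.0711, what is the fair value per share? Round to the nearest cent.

Two-stage DDM. Project D₁…D_5 at 0.285, terminal growth 0.032, discount at r = 0.0711.
D_1 = 15.0731
D_2 = 19.3689
D_3 = 24.8890
D_4 = 31.9824
D_5 = 41.0973
Terminal value at t=5: TV = D_6/(r−g) = 42.4124/(0.0711−0.032) = 1084.7174
P₀ = 15.0731/(1+0.0711)^1 + 19.3689/(1+0.0711)^2 + 24.8890/(1+0.0711)^3 + 31.9824/(1+0.0711)^4 + 41.0973/(1+0.0711)^5 + 1084.7174/(1+0.0711)^5 = 874.0857

C$874.09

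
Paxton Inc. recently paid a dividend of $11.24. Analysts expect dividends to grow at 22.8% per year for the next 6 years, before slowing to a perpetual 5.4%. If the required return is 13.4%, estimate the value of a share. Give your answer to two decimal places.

$328.74

Two-stage DDM. Project D₁…D_6 at 0.228, terminal growth 0.054, discount at r = 0.134.
D_1 = 13.8027
D_2 = 16.9497
D_3 = 20.8143
D_4 = 25.5599
D_5 = 31.3876
D_6 = 38.5440
Terminal value at t=6: TV = D_7/(r−g) = 40.6254/(0.134−0.054) = 507.8169
P₀ = 13.8027/(1+0.134)^1 + 16.9497/(1+0.134)^2 + 20.8143/(1+0.134)^3 + 25.5599/(1+0.134)^4 + 31.3876/(1+0.134)^5 + 38.5440/(1+0.134)^6 + 507.8169/(1+0.134)^6 = 328.7415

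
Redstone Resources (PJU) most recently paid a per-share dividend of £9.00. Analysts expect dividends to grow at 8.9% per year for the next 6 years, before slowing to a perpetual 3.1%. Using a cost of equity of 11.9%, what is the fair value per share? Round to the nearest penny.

£138.73

Two-stage DDM. Project D₁…D_6 at 0.089, terminal growth 0.031, discount at r = 0.119.
D_1 = 9.8010
D_2 = 10.6733
D_3 = 11.6232
D_4 = 12.6577
D_5 = 13.7842
D_6 = 15.0110
Terminal value at t=6: TV = D_7/(r−g) = 15.4763/(0.119−0.031) = 175.8676
P₀ = 9.8010/(1+0.119)^1 + 10.6733/(1+0.119)^2 + 11.6232/(1+0.119)^3 + 12.6577/(1+0.119)^4 + 13.7842/(1+0.119)^5 + 15.0110/(1+0.119)^6 + 175.8676/(1+0.119)^6 = 138.7322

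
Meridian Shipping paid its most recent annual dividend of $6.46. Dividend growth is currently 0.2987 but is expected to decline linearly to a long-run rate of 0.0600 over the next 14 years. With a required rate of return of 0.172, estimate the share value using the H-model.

$157.51

H-model: P₀ = D₀[(1+g_L) + H(g_S−g_L)]/(r−g_L), with H = 14/2 = 7.
P₀ = 6.46 × [(1+0.06) + 7×(0.2987−0.06)] / (0.172−0.06)
   = 6.46 × 2.7309 / 0.112 = 157.5144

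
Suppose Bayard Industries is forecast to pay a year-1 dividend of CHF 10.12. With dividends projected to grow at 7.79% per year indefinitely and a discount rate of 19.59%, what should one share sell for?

CHF 85.76

Gordon growth model: P₀ = D₁/(r − g), with D₁ = 10.12 given directly.
P₀ = 10.1200 / (0.1959 − 0.0779) = 10.1200 / 0.118 = 85.7627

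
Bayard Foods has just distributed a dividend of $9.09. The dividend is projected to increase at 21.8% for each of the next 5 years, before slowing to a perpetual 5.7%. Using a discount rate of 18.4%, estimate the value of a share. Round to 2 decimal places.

$136.68

Two-stage DDM. Project D₁…D_5 at 0.218, terminal growth 0.057, discount at r = 0.184.
D_1 = 11.0716
D_2 = 13.4852
D_3 = 16.4250
D_4 = 20.0057
D_5 = 24.3669
Terminal value at t=5: TV = D_6/(r−g) = 25.7558/(0.184−0.057) = 202.8017
P₀ = 11.0716/(1+0.184)^1 + 13.4852/(1+0.184)^2 + 16.4250/(1+0.184)^3 + 20.0057/(1+0.184)^4 + 24.3669/(1+0.184)^5 + 202.8017/(1+0.184)^5 = 136.6778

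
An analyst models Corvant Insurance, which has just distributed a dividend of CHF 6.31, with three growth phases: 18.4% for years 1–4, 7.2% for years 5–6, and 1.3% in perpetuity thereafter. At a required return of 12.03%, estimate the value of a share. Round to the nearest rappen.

CHF 111.83

Three-stage DDM. Project D₁…D_6; terminal Gordon value at t=6 with g = 0.013; discount at r = 0.1203.
D_1 = 7.4710
D_2 = 8.8457
D_3 = 10.4733
D_4 = 12.4004
D_5 = 13.2932
D_6 = 14.2504
TV_6 = 14.4356/(0.1203−0.013) = 134.5351
P₀ = Σ Dₜ/(1+r)ᵗ + TV_6/(1+r)^6 = 111.8289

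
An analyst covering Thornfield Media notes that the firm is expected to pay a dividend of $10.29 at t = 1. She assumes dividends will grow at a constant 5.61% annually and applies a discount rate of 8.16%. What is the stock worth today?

Gordon growth model: P₀ = D₁/(r − g), with D₁ = 10.29 given directly.
P₀ = 10.2900 / (0.0816 − 0.0561) = 10.2900 / 0.0255 = 403.5294

$403.53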